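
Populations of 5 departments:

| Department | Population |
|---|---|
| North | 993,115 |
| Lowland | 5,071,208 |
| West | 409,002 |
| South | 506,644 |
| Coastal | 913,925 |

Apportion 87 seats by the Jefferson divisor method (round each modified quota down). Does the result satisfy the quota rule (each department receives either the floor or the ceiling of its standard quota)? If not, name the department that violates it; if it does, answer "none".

Lowland

Standard quotas: North 10.945, Lowland 55.891, West 4.508, South 5.584, Coastal 10.073.
Jefferson allocation: North 11, Lowland 57, West 4, South 5, Coastal 10.
Lowland has quota 55.891 (lower 55, upper 56) but receives 57 — outside the quota interval.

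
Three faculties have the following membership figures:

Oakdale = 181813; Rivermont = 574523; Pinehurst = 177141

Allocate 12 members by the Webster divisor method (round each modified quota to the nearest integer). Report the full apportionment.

Standard divisor 933477/12 ≈ 77789.75; standard quotas: Oakdale 2.337, Rivermont 7.386, Pinehurst 2.277.
Rounding to the nearest integer gives 2, 7, 2 = 11 seats, so the divisor must be adjusted.
With modified divisor 74700: modified quotas Oakdale 2.434, Rivermont 7.691, Pinehurst 2.371.
Rounding to the nearest integer: Oakdale 2, Rivermont 8, Pinehurst 2 (total 12).

Oakdale 2, Rivermont 8, Pinehurst 2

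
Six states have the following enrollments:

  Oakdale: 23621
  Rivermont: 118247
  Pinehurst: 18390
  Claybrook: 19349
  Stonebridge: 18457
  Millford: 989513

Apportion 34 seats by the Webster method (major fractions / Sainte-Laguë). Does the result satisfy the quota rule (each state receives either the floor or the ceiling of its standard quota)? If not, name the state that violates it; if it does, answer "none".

Millford

Standard quotas: Oakdale 0.676, Rivermont 3.385, Pinehurst 0.527, Claybrook 0.554, Stonebridge 0.528, Millford 28.329.
Webster allocation: Oakdale 1, Rivermont 3, Pinehurst 1, Claybrook 1, Stonebridge 1, Millford 27.
Millford has quota 28.329 (lower 28, upper 29) but receives 27 — outside the quota interval.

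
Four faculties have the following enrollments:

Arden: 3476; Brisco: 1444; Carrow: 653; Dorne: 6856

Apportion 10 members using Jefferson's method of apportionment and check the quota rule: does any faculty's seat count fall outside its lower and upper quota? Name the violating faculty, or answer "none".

none

Standard quotas: Arden 2.797, Brisco 1.162, Carrow 0.525, Dorne 5.516.
Jefferson allocation: Arden 3, Brisco 1, Carrow 0, Dorne 6.
Every allocation lies between the lower and upper quota.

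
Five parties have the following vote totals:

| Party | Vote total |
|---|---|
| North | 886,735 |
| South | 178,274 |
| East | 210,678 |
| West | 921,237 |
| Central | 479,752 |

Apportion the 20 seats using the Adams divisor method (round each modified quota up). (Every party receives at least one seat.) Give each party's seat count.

North 6, South 2, East 2, West 6, Central 4

Standard divisor 2676676/20 ≈ 133833.8; standard quotas: North 6.626, South 1.332, East 1.574, West 6.883, Central 3.585.
Rounding up gives 7, 2, 2, 7, 4 = 22 seats, so the divisor must be adjusted.
With modified divisor 156700: modified quotas North 5.659, South 1.138, East 1.344, West 5.879, Central 3.062.
Rounding up: North 6, South 2, East 2, West 6, Central 4 (total 20).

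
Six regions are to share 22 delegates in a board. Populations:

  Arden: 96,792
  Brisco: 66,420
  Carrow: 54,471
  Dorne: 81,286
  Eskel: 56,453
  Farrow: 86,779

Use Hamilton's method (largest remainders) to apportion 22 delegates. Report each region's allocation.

Total 442201; standard divisor 442201/22 ≈ 20100.045.
Standard quotas: Arden 4.8155, Brisco 3.3045, Carrow 2.7100, Dorne 4.0441, Eskel 2.8086, Farrow 4.3174.
Lower quotas: Arden 4, Brisco 3, Carrow 2, Dorne 4, Eskel 2, Farrow 4 (sum 19, leaving 3 seats).
Remainders in descending order: Arden 0.8155, Eskel 0.8086, Carrow 0.7100, Farrow 0.3174, Brisco 0.3045, Dorne 0.0441.
Largest remainders: Arden, Eskel, Carrow receive the extra seats.

Arden=5; Brisco=3; Carrow=3; Dorne=4; Eskel=3; Farrow=4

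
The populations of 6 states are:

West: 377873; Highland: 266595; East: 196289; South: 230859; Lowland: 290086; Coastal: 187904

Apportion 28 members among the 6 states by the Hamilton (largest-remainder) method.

The standard divisor is 1549606/28 ≈ 55343.071.
Standard quotas: West 6.8278, Highland 4.8171, East 3.5468, South 4.1714, Lowland 5.2416, Coastal 3.3953.
Lower quotas: West 6, Highland 4, East 3, South 4, Lowland 5, Coastal 3 (sum 25, leaving 3 seats).
Remainders in descending order: West 0.8278, Highland 0.8171, East 0.5468, Coastal 0.3953, Lowland 0.2416, South 0.1714.
Largest remainders: West, Highland, East receive the extra seats.

West: 7, Highland: 5, East: 4, South: 4, Lowland: 5, Coastal: 3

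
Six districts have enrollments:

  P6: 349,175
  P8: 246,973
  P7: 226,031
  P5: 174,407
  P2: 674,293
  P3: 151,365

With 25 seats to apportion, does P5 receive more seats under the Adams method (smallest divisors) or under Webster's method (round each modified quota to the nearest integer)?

Adams: P6 5, P8 3, P7 3, P5 3, P2 9, P3 2.
Webster: P6 5, P8 3, P7 3, P5 2, P2 10, P3 2.
P5 gets 3 under Adams and 2 under Webster.

Adams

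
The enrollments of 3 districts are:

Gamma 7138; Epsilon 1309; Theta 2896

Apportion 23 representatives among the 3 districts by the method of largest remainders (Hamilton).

Standard divisor: 11343 ÷ 23 ≈ 493.174.
Standard quotas: Gamma 14.4736, Epsilon 2.6542, Theta 5.8722.
Lower quotas: Gamma 14, Epsilon 2, Theta 5 (sum 21, leaving 2 seats).
Remainders in descending order: Theta 0.8722, Epsilon 0.6542, Gamma 0.4736.
Largest remainders: Theta, Epsilon receive the extra seats.

Gamma: 14, Epsilon: 3, Theta: 6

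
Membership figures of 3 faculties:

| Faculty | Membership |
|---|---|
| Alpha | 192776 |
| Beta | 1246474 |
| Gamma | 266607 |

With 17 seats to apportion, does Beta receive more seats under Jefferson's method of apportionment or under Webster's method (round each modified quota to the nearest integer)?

Jefferson: Alpha 2, Beta 13, Gamma 2.
Webster: Alpha 2, Beta 12, Gamma 3.
Beta gets 13 under Jefferson and 12 under Webster.

Jefferson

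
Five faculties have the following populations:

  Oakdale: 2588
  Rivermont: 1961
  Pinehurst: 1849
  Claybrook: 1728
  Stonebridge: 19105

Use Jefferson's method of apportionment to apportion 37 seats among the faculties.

Oakdale: 3, Rivermont: 2, Pinehurst: 2, Claybrook: 2, Stonebridge: 28

Standard divisor 27231/37 ≈ 735.973; standard quotas: Oakdale 3.516, Rivermont 2.665, Pinehurst 2.512, Claybrook 2.348, Stonebridge 25.959.
Rounding down gives 3, 2, 2, 2, 25 = 34 seats, so the divisor must be adjusted.
With modified divisor 670: modified quotas Oakdale 3.863, Rivermont 2.927, Pinehurst 2.760, Claybrook 2.579, Stonebridge 28.515.
Rounding down: Oakdale 3, Rivermont 2, Pinehurst 2, Claybrook 2, Stonebridge 28 (total 37).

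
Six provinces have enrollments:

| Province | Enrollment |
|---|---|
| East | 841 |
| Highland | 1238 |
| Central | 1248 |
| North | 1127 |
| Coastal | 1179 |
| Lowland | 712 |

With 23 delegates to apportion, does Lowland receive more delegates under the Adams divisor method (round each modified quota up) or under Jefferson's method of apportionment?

Adams: East 3, Highland 4, Central 5, North 4, Coastal 4, Lowland 3.
Jefferson: East 3, Highland 5, Central 5, North 4, Coastal 4, Lowland 2.
Lowland gets 3 under Adams and 2 under Jefferson.

Adams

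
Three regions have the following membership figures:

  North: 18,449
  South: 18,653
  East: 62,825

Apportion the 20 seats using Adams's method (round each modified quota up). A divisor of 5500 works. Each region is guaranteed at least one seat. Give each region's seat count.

With modified divisor 5500: modified quotas North 3.354, South 3.391, East 11.423.
Rounding up: North 4, South 4, East 12 (total 20).

North: 4; South: 4; East: 12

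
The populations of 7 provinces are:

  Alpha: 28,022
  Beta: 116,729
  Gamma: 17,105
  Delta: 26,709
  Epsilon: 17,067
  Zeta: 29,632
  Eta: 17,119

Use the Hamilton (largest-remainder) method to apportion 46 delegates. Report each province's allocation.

Alpha 5; Beta 21; Gamma 3; Delta 5; Epsilon 3; Zeta 6; Eta 3

Standard divisor: 252383 ÷ 46 ≈ 5486.587.
Standard quotas: Alpha 5.1074, Beta 21.2753, Gamma 3.1176, Delta 4.8681, Epsilon 3.1107, Zeta 5.4008, Eta 3.1202.
Lower quotas: Alpha 5, Beta 21, Gamma 3, Delta 4, Epsilon 3, Zeta 5, Eta 3 (sum 44, leaving 2 seats).
Remainders in descending order: Delta 0.8681, Zeta 0.4008, Beta 0.2753, Eta 0.1202, Gamma 0.1176, Epsilon 0.1107, Alpha 0.1074.
Largest remainders: Delta, Zeta receive the extra seats.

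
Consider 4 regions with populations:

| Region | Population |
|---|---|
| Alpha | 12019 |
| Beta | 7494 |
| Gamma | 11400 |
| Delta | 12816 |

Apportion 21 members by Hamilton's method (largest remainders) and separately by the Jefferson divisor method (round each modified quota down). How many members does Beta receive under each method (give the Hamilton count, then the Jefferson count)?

4 and 3

Hamilton: Alpha 6, Beta 4, Gamma 5, Delta 6.
Jefferson: Alpha 6, Beta 3, Gamma 6, Delta 6.
Beta gets 4 under Hamilton and 3 under Jefferson.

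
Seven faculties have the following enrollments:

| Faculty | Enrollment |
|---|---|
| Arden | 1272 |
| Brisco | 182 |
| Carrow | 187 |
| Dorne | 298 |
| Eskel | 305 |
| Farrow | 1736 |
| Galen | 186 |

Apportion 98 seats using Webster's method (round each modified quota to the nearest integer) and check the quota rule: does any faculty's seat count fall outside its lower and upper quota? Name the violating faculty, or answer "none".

Standard quotas: Arden 29.922, Brisco 4.281, Carrow 4.399, Dorne 7.010, Eskel 7.175, Farrow 40.837, Galen 4.375.
Webster allocation: Arden 30, Brisco 4, Carrow 4, Dorne 7, Eskel 7, Farrow 42, Galen 4.
Farrow has quota 40.837 (lower 40, upper 41) but receives 42 — outside the quota interval.

Farrow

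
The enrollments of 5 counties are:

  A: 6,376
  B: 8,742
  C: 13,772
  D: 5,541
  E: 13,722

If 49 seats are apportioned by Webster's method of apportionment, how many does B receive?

9

Standard divisor 48153/49 ≈ 982.714; standard quotas: A 6.488, B 8.896, C 14.014, D 5.638, E 13.963.
Rounding to the nearest integer gives A 6, B 9, C 14, D 6, E 14 — total 49, matching the house size, so no adjustment is needed.
B receives 9.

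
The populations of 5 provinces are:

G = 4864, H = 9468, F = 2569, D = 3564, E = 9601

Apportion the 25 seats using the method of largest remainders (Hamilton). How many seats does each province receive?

G=4; H=8; F=2; D=3; E=8

Standard divisor: 30066 ÷ 25 ≈ 1202.64.
Standard quotas: G 4.0444, H 7.8727, F 2.1361, D 2.9635, E 7.9833.
Lower quotas: G 4, H 7, F 2, D 2, E 7 (sum 22, leaving 3 seats).
Remainders in descending order: E 0.9833, D 0.9635, H 0.8727, F 0.1361, G 0.0444.
The surplus seats go to E, D, H.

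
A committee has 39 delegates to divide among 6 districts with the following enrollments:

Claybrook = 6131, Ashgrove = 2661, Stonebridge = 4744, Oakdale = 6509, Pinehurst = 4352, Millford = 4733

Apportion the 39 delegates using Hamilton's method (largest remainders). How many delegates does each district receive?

Claybrook=8, Ashgrove=4, Stonebridge=6, Oakdale=9, Pinehurst=6, Millford=6

The standard divisor is 29130/39 ≈ 746.923.
Standard quotas: Claybrook 8.2083, Ashgrove 3.5626, Stonebridge 6.3514, Oakdale 8.7144, Pinehurst 5.8266, Millford 6.3367.
Lower quotas: Claybrook 8, Ashgrove 3, Stonebridge 6, Oakdale 8, Pinehurst 5, Millford 6 (sum 36, leaving 3 seats).
Remainders in descending order: Pinehurst 0.8266, Oakdale 0.7144, Ashgrove 0.5626, Stonebridge 0.3514, Millford 0.3367, Claybrook 0.2083.
Largest remainders: Pinehurst, Oakdale, Ashgrove receive the extra seats.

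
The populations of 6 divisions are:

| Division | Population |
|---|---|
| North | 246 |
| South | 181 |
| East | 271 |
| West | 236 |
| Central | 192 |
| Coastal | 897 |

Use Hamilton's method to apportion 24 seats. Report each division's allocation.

North 3, South 2, East 3, West 3, Central 2, Coastal 11

The standard divisor is 2023/24 ≈ 84.292.
Standard quotas: North 2.918, South 2.147, East 3.215, West 2.800, Central 2.278, Coastal 10.642.
Lower quotas: North 2, South 2, East 3, West 2, Central 2, Coastal 10 (sum 21, leaving 3 seats).
Remainders in descending order: North 0.918, West 0.800, Coastal 0.642, Central 0.278, East 0.215, South 0.147.
The surplus seats go to North, West, Coastal.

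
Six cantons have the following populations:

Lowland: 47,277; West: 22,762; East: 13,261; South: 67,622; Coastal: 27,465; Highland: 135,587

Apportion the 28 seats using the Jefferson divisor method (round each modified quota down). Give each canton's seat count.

Standard divisor 313974/28 ≈ 11213.357; standard quotas: Lowland 4.216, West 2.030, East 1.183, South 6.030, Coastal 2.449, Highland 12.092.
Rounding down gives 4, 2, 1, 6, 2, 12 = 27 seats, so the divisor must be adjusted.
With modified divisor 10100: modified quotas Lowland 4.681, West 2.254, East 1.313, South 6.695, Coastal 2.719, Highland 13.424.
Rounding down: Lowland 4, West 2, East 1, South 6, Coastal 2, Highland 13 (total 28).

Lowland 4; West 2; East 1; South 6; Coastal 2; Highland 13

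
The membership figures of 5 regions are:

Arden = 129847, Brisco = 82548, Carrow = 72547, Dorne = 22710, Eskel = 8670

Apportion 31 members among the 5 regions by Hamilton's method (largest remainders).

Arden 13, Brisco 8, Carrow 7, Dorne 2, Eskel 1

Standard divisor: 316322 ÷ 31 ≈ 10203.935.
Standard quotas: Arden 12.7252, Brisco 8.0898, Carrow 7.1097, Dorne 2.2256, Eskel 0.8497.
Lower quotas: Arden 12, Brisco 8, Carrow 7, Dorne 2, Eskel 0 (sum 29, leaving 2 seats).
Remainders in descending order: Eskel 0.8497, Arden 0.7252, Dorne 0.2256, Carrow 0.1097, Brisco 0.0898.
Largest remainders: Eskel, Arden receive the extra seats.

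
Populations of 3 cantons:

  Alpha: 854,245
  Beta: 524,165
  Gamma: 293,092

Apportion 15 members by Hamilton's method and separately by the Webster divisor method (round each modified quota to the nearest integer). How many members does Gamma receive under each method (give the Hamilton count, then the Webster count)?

2 and 3

Hamilton: Alpha 8, Beta 5, Gamma 2.
Webster: Alpha 7, Beta 5, Gamma 3.
Gamma gets 2 under Hamilton and 3 under Webster.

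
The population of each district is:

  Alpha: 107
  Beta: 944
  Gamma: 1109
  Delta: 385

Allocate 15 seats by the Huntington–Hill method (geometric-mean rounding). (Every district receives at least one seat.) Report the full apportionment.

Alpha 1, Beta 6, Gamma 6, Delta 2

With divisor 172: modified quotas Alpha 0.622, Beta 5.488, Gamma 6.448, Delta 2.238.
Geometric-mean thresholds: Alpha (min 1), Beta √(5·6)=5.477, Gamma √(6·7)=6.481, Delta √(2·3)=2.449.
Each quota rounded against its threshold gives Alpha 1, Beta 6, Gamma 6, Delta 2 (total 15).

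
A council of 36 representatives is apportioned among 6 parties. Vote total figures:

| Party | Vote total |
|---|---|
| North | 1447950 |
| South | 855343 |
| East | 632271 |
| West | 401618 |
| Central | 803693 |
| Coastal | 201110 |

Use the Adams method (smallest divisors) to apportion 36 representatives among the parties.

Standard divisor 4341985/36 ≈ 120610.694; standard quotas: North 12.005, South 7.092, East 5.242, West 3.330, Central 6.664, Coastal 1.667.
Rounding up gives 13, 8, 6, 4, 7, 2 = 40 seats, so the divisor must be adjusted.
With modified divisor 132800: modified quotas North 10.903, South 6.441, East 4.761, West 3.024, Central 6.052, Coastal 1.514.
Rounding up: North 11, South 7, East 5, West 4, Central 7, Coastal 2 (total 36).

North=11, South=7, East=5, West=4, Central=7, Coastal=2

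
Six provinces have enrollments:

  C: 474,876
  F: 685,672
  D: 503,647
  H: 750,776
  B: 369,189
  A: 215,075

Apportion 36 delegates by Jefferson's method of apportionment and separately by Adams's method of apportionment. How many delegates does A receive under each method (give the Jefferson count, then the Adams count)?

2 and 3

Jefferson: C 6, F 9, D 6, H 9, B 4, A 2.
Adams: C 6, F 8, D 6, H 9, B 4, A 3.
A gets 2 under Jefferson and 3 under Adams.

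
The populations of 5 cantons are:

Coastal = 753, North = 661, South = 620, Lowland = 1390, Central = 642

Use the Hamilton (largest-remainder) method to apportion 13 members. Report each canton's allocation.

Total 4066; standard divisor 4066/13 ≈ 312.769.
Standard quotas: Coastal 2.408, North 2.113, South 1.982, Lowland 4.444, Central 2.053.
Lower quotas: Coastal 2, North 2, South 1, Lowland 4, Central 2 (sum 11, leaving 2 seats).
Remainders in descending order: South 0.982, Lowland 0.444, Coastal 0.408, North 0.113, Central 0.053.
Largest remainders: South, Lowland receive the extra seats.

Coastal 2; North 2; South 2; Lowland 5; Central 2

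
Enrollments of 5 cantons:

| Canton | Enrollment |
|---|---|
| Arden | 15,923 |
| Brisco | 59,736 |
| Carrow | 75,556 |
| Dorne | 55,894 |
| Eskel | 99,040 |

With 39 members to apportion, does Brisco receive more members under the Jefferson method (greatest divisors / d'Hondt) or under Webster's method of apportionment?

Webster

Jefferson: Arden 2, Brisco 7, Carrow 10, Dorne 7, Eskel 13.
Webster: Arden 2, Brisco 8, Carrow 10, Dorne 7, Eskel 12.
Brisco gets 7 under Jefferson and 8 under Webster.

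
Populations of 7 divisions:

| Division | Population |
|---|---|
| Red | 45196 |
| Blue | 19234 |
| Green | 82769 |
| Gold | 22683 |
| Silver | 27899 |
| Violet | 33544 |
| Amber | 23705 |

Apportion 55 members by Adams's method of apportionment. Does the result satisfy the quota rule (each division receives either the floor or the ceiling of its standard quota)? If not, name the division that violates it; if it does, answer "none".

Standard quotas: Red 9.747, Blue 4.148, Green 17.850, Gold 4.892, Silver 6.017, Violet 7.234, Amber 5.112.
Adams allocation: Red 10, Blue 4, Green 18, Gold 5, Silver 6, Violet 7, Amber 5.
Every allocation lies between the lower and upper quota.

none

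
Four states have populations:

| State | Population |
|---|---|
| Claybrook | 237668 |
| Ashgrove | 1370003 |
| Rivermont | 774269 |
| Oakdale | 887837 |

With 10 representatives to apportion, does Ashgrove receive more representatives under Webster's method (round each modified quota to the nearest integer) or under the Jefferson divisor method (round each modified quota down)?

Webster: Claybrook 1, Ashgrove 4, Rivermont 2, Oakdale 3.
Jefferson: Claybrook 0, Ashgrove 5, Rivermont 2, Oakdale 3.
Ashgrove gets 4 under Webster and 5 under Jefferson.

Jefferson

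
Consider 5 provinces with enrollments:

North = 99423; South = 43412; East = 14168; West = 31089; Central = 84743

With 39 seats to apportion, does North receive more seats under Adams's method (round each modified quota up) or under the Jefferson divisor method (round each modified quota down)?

Adams: North 14, South 6, East 2, West 5, Central 12.
Jefferson: North 15, South 6, East 2, West 4, Central 12.
North gets 14 under Adams and 15 under Jefferson.

Jefferson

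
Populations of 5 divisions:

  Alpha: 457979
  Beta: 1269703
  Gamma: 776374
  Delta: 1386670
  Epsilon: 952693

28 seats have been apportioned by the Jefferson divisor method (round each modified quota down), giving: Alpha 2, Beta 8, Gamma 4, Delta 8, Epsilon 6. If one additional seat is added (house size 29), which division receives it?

Gamma

Priority for the next seat is population ÷ (current seats + 1).
Priorities: Alpha 152659.667, Beta 141078.111, Gamma 155274.800, Delta 154074.444, Epsilon 136099.000.
Highest priority: Gamma.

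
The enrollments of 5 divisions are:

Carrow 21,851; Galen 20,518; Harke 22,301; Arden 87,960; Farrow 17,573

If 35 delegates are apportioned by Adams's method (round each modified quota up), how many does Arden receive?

17

Standard divisor 170203/35 ≈ 4862.943; standard quotas: Carrow 4.493, Galen 4.219, Harke 4.586, Arden 18.088, Farrow 3.614.
Rounding up gives 5, 5, 5, 19, 4 = 38 seats, so the divisor must be adjusted.
With modified divisor 5300: modified quotas Carrow 4.123, Galen 3.871, Harke 4.208, Arden 16.596, Farrow 3.316.
Rounding up: Carrow 5, Galen 4, Harke 5, Arden 17, Farrow 4 (total 35).
Arden receives 17.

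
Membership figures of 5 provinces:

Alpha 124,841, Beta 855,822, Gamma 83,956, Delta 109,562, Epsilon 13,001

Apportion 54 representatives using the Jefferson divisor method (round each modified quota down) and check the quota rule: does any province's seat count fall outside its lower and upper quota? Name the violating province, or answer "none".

Standard quotas: Alpha 5.679, Beta 38.928, Gamma 3.819, Delta 4.984, Epsilon 0.591.
Jefferson allocation: Alpha 5, Beta 40, Gamma 4, Delta 5, Epsilon 0.
Beta has quota 38.928 (lower 38, upper 39) but receives 40 — outside the quota interval.

Beta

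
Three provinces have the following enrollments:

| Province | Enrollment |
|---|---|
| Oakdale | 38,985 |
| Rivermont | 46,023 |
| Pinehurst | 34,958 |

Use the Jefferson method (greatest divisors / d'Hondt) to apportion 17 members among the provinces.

Oakdale 5; Rivermont 7; Pinehurst 5

Standard divisor 119966/17 ≈ 7056.824; standard quotas: Oakdale 5.524, Rivermont 6.522, Pinehurst 4.954.
Rounding down gives 5, 6, 4 = 15 seats, so the divisor must be adjusted.
With modified divisor 6540: modified quotas Oakdale 5.961, Rivermont 7.037, Pinehurst 5.345.
Rounding down: Oakdale 5, Rivermont 7, Pinehurst 5 (total 17).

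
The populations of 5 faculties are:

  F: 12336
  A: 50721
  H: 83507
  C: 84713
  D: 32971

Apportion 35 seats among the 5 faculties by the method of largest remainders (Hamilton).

Standard divisor: 264248 ÷ 35 ≈ 7549.943.
Standard quotas: F 1.6339, A 6.7181, H 11.0606, C 11.2203, D 4.3671.
Lower quotas: F 1, A 6, H 11, C 11, D 4 (sum 33, leaving 2 seats).
Remainders in descending order: A 0.7181, F 0.6339, D 0.3671, C 0.2203, H 0.0606.
Largest remainders: A, F receive the extra seats.

F=2, A=7, H=11, C=11, D=4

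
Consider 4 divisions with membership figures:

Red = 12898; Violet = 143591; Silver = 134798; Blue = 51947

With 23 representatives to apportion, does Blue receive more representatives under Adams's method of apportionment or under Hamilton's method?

Adams: Red 1, Violet 9, Silver 9, Blue 4.
Hamilton: Red 1, Violet 10, Silver 9, Blue 3.
Blue gets 4 under Adams and 3 under Hamilton.

Adams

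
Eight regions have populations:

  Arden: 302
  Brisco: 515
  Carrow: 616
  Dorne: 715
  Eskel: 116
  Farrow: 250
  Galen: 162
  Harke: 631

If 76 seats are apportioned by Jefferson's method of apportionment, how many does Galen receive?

3

Standard divisor 3307/76 ≈ 43.513; standard quotas: Arden 6.940, Brisco 11.836, Carrow 14.157, Dorne 16.432, Eskel 2.666, Farrow 5.745, Galen 3.723, Harke 14.501.
Rounding down gives 6, 11, 14, 16, 2, 5, 3, 14 = 71 seats, so the divisor must be adjusted.
With modified divisor 41.4: modified quotas Arden 7.295, Brisco 12.440, Carrow 14.879, Dorne 17.271, Eskel 2.802, Farrow 6.039, Galen 3.913, Harke 15.242.
Rounding down: Arden 7, Brisco 12, Carrow 14, Dorne 17, Eskel 2, Farrow 6, Galen 3, Harke 15 (total 76).
Galen receives 3.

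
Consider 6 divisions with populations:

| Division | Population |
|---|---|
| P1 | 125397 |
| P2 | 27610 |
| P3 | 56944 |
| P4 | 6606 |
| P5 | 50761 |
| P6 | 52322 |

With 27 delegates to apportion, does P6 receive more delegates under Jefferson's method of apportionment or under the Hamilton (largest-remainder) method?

Jefferson

Jefferson: P1 11, P2 2, P3 5, P4 0, P5 4, P6 5.
Hamilton: P1 11, P2 2, P3 5, P4 1, P5 4, P6 4.
P6 gets 5 under Jefferson and 4 under Hamilton.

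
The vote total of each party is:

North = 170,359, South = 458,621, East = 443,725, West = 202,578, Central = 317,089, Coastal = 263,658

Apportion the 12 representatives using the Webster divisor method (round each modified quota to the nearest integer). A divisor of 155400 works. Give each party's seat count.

North 1; South 3; East 3; West 1; Central 2; Coastal 2

With modified divisor 155400: modified quotas North 1.096, South 2.951, East 2.855, West 1.304, Central 2.040, Coastal 1.697.
Rounding to the nearest integer: North 1, South 3, East 3, West 1, Central 2, Coastal 2 (total 12).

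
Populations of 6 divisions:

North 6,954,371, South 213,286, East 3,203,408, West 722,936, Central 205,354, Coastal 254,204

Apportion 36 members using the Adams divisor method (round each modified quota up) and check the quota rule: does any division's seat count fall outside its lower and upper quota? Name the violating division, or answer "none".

North

Standard quotas: North 21.669, South 0.665, East 9.982, West 2.253, Central 0.640, Coastal 0.792.
Adams allocation: North 20, South 1, East 10, West 3, Central 1, Coastal 1.
North has quota 21.669 (lower 21, upper 22) but receives 20 — outside the quota interval.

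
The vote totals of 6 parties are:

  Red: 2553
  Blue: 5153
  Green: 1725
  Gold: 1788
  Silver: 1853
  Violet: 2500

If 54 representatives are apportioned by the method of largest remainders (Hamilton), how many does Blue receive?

Total 15572; standard divisor 15572/54 ≈ 288.37.
Standard quotas: Red 8.8532, Blue 17.8694, Green 5.9819, Gold 6.2004, Silver 6.4258, Violet 8.6694.
Lower quotas: Red 8, Blue 17, Green 5, Gold 6, Silver 6, Violet 8 (sum 50, leaving 4 seats).
Remainders in descending order: Green 0.9819, Blue 0.8694, Red 0.8532, Violet 0.6694, Silver 0.4258, Gold 0.2004.
Largest remainders: Green, Blue, Red, Violet receive the extra seats.
Blue receives 18.

18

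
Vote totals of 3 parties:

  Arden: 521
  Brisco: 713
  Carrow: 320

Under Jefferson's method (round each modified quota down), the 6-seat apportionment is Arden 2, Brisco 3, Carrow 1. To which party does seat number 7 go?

Priority for the next seat is population ÷ (current seats + 1).
Priorities: Arden 173.667, Brisco 178.250, Carrow 160.000.
Highest priority: Brisco.

Brisco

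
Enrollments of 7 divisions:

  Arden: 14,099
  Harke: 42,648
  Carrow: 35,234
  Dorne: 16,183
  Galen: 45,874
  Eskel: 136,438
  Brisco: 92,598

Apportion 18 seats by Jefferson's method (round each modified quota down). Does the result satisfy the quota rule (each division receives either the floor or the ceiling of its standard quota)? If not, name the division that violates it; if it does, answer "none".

Standard quotas: Arden 0.662, Harke 2.004, Carrow 1.656, Dorne 0.760, Galen 2.156, Eskel 6.411, Brisco 4.351.
Jefferson allocation: Arden 0, Harke 2, Carrow 2, Dorne 0, Galen 2, Eskel 7, Brisco 5.
Every allocation lies between the lower and upper quota.

none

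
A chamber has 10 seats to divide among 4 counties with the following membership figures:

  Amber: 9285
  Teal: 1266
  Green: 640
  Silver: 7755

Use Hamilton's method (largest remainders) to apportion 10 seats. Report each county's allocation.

Amber 5, Teal 1, Green 0, Silver 4

Total 18946; standard divisor 18946/10 ≈ 1894.6.
Standard quotas: Amber 4.9008, Teal 0.6682, Green 0.3378, Silver 4.0932.
Lower quotas: Amber 4, Teal 0, Green 0, Silver 4 (sum 8, leaving 2 seats).
Remainders in descending order: Amber 0.9008, Teal 0.6682, Green 0.3378, Silver 0.0932.
Largest remainders: Amber, Teal receive the extra seats.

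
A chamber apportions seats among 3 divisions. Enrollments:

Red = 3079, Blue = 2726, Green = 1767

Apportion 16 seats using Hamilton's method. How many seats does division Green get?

4

Standard divisor: 7572 ÷ 16 ≈ 473.25.
Standard quotas: Red 6.506, Blue 5.760, Green 3.734.
Lower quotas: Red 6, Blue 5, Green 3 (sum 14, leaving 2 seats).
Remainders in descending order: Blue 0.760, Green 0.734, Red 0.506.
Largest remainders: Blue, Green receive the extra seats.
Green receives 4.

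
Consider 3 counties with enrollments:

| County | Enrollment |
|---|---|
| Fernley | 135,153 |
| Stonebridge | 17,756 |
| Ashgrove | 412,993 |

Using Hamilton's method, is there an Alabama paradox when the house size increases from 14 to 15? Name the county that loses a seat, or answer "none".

At 14 seats: Fernley 3, Stonebridge 1, Ashgrove 10.
At 15 seats: Fernley 4, Stonebridge 0, Ashgrove 11.
Stonebridge drops from 1 to 0.

Stonebridge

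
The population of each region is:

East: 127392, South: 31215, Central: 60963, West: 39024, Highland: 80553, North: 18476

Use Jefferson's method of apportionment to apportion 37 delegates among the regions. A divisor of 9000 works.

With modified divisor 9000: modified quotas East 14.155, South 3.468, Central 6.774, West 4.336, Highland 8.950, North 2.053.
Rounding down: East 14, South 3, Central 6, West 4, Highland 8, North 2 (total 37).

East 14, South 3, Central 6, West 4, Highland 8, North 2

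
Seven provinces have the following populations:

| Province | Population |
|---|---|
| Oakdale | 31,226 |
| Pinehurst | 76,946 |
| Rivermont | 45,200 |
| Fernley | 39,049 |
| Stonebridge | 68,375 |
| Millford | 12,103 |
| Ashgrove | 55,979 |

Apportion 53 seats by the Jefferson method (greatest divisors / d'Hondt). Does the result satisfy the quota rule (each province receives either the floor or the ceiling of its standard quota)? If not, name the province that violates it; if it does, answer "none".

none

Standard quotas: Oakdale 5.032, Pinehurst 12.400, Rivermont 7.284, Fernley 6.293, Stonebridge 11.019, Millford 1.950, Ashgrove 9.021.
Jefferson allocation: Oakdale 5, Pinehurst 13, Rivermont 7, Fernley 6, Stonebridge 11, Millford 2, Ashgrove 9.
Every allocation lies between the lower and upper quota.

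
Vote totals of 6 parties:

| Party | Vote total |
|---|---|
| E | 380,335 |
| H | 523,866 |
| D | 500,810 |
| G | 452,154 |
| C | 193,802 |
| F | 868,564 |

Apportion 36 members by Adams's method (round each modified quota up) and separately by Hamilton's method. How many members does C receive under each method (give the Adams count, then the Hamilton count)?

Adams: E 5, H 6, D 6, G 6, C 3, F 10.
Hamilton: E 5, H 6, D 6, G 6, C 2, F 11.
C gets 3 under Adams and 2 under Hamilton.

3 and 2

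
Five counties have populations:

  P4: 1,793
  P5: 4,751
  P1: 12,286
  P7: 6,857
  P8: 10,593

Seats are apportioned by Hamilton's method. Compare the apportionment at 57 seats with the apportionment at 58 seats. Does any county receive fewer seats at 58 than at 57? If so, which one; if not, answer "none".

At 57 seats: P4 3, P5 7, P1 19, P7 11, P8 17.
At 58 seats: P4 3, P5 7, P1 20, P7 11, P8 17.
No county's allocation decreased.

none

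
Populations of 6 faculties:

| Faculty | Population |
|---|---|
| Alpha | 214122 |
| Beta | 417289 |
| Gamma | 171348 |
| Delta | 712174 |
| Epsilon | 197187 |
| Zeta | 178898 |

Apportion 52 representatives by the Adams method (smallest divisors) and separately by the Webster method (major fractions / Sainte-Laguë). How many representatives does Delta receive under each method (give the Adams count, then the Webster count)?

Adams: Alpha 6, Beta 11, Gamma 5, Delta 19, Epsilon 6, Zeta 5.
Webster: Alpha 6, Beta 11, Gamma 5, Delta 20, Epsilon 5, Zeta 5.
Delta gets 19 under Adams and 20 under Webster.

19 and 20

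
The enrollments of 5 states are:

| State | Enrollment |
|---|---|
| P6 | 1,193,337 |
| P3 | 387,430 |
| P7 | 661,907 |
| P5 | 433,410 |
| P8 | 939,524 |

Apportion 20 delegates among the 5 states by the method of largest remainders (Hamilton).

P6 7, P3 2, P7 4, P5 2, P8 5

The standard divisor is 3615608/20 ≈ 180780.4.
Standard quotas: P6 6.6010, P3 2.1431, P7 3.6614, P5 2.3974, P8 5.1970.
Lower quotas: P6 6, P3 2, P7 3, P5 2, P8 5 (sum 18, leaving 2 seats).
Remainders in descending order: P7 0.6614, P6 0.6010, P5 0.3974, P8 0.1970, P3 0.1431.
Largest remainders: P7, P6 receive the extra seats.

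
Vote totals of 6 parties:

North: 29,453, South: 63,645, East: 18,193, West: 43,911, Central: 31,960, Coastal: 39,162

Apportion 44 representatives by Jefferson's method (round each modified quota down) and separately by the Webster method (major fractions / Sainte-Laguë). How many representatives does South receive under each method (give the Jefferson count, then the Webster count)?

13 and 12

Jefferson: North 6, South 13, East 3, West 8, Central 6, Coastal 8.
Webster: North 6, South 12, East 4, West 8, Central 6, Coastal 8.
South gets 13 under Jefferson and 12 under Webster.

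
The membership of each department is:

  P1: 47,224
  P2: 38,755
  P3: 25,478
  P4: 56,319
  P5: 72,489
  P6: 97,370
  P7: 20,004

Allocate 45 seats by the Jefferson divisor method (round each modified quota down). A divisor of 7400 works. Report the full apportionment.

P1=6, P2=5, P3=3, P4=7, P5=9, P6=13, P7=2

With modified divisor 7400: modified quotas P1 6.382, P2 5.237, P3 3.443, P4 7.611, P5 9.796, P6 13.158, P7 2.703.
Rounding down: P1 6, P2 5, P3 3, P4 7, P5 9, P6 13, P7 2 (total 45).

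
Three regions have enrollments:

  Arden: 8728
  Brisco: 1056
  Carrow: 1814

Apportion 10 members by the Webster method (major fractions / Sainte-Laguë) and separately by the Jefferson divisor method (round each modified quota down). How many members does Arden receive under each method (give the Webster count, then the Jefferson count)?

7 and 8

Webster: Arden 7, Brisco 1, Carrow 2.
Jefferson: Arden 8, Brisco 1, Carrow 1.
Arden gets 7 under Webster and 8 under Jefferson.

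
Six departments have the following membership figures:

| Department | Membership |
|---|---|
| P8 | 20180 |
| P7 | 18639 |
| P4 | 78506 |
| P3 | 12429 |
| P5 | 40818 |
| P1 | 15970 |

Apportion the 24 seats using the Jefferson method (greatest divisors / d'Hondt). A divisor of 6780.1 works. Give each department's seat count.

With modified divisor 6780.1: modified quotas P8 2.976, P7 2.749, P4 11.579, P3 1.833, P5 6.020, P1 2.355.
Rounding down: P8 2, P7 2, P4 11, P3 1, P5 6, P1 2 (total 24).

P8=2, P7=2, P4=11, P3=1, P5=6, P1=2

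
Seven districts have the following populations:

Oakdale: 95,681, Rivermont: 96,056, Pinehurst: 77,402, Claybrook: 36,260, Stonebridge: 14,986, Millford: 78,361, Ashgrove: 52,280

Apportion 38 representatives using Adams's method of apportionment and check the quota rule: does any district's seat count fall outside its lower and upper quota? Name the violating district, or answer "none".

Standard quotas: Oakdale 8.061, Rivermont 8.093, Pinehurst 6.521, Claybrook 3.055, Stonebridge 1.263, Millford 6.602, Ashgrove 4.405.
Adams allocation: Oakdale 8, Rivermont 8, Pinehurst 6, Claybrook 3, Stonebridge 2, Millford 6, Ashgrove 5.
Every allocation lies between the lower and upper quota.

none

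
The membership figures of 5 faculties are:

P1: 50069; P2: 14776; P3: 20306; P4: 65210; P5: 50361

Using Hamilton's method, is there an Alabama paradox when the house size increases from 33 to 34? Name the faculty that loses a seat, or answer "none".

none

At 33 seats: P1 8, P2 3, P3 3, P4 11, P5 8.
At 34 seats: P1 8, P2 3, P3 3, P4 11, P5 9.
No faculty's allocation decreased.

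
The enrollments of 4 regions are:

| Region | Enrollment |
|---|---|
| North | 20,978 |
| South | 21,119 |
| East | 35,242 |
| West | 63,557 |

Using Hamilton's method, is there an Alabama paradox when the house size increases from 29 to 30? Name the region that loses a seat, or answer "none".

South

At 29 seats: North 4, South 5, East 7, West 13.
At 30 seats: North 4, South 4, East 8, West 14.
South drops from 5 to 4.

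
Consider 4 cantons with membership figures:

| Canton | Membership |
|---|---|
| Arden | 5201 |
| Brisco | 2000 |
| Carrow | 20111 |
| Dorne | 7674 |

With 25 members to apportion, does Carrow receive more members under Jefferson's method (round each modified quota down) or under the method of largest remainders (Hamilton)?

Jefferson: Arden 4, Brisco 1, Carrow 15, Dorne 5.
Hamilton: Arden 4, Brisco 1, Carrow 14, Dorne 6.
Carrow gets 15 under Jefferson and 14 under Hamilton.

Jefferson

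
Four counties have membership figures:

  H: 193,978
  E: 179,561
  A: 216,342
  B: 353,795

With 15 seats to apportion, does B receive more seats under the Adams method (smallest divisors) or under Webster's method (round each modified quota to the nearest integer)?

Webster

Adams: H 3, E 3, A 4, B 5.
Webster: H 3, E 3, A 3, B 6.
B gets 5 under Adams and 6 under Webster.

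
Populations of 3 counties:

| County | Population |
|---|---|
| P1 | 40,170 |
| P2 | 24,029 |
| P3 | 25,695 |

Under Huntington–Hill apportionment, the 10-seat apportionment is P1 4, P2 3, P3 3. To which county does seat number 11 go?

Priority for the next seat is population ÷ (√(s·(s+1))).
Priorities: P1 8982.285, P2 6936.575, P3 7417.508.
Highest priority: P1.

P1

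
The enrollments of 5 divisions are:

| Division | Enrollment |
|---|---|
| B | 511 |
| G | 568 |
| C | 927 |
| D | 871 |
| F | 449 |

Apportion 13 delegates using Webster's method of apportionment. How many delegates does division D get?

3

Standard divisor 3326/13 ≈ 255.846; standard quotas: B 1.997, G 2.220, C 3.623, D 3.404, F 1.755.
Rounding to the nearest integer gives B 2, G 2, C 4, D 3, F 2 — total 13, matching the house size, so no adjustment is needed.
D receives 3.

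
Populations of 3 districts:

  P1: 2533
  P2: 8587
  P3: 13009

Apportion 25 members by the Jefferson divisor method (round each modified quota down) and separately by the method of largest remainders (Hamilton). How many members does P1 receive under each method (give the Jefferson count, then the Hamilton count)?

Jefferson: P1 2, P2 9, P3 14.
Hamilton: P1 3, P2 9, P3 13.
P1 gets 2 under Jefferson and 3 under Hamilton.

2 and 3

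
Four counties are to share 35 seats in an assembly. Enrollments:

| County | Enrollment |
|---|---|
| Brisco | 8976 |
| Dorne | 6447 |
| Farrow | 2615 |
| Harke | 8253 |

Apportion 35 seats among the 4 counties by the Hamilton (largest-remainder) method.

Brisco: 12, Dorne: 9, Farrow: 3, Harke: 11

The standard divisor is 26291/35 ≈ 751.171.
Standard quotas: Brisco 11.9493, Dorne 8.5826, Farrow 3.4812, Harke 10.9868.
Lower quotas: Brisco 11, Dorne 8, Farrow 3, Harke 10 (sum 32, leaving 3 seats).
Remainders in descending order: Harke 0.9868, Brisco 0.9493, Dorne 0.5826, Farrow 0.4812.
Largest remainders: Harke, Brisco, Dorne receive the extra seats.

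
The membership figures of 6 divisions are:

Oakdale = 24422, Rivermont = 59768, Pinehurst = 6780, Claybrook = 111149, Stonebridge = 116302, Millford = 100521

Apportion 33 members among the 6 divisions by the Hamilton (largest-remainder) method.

The standard divisor is 418942/33 ≈ 12695.212.
Standard quotas: Oakdale 1.9237, Rivermont 4.7079, Pinehurst 0.5341, Claybrook 8.7552, Stonebridge 9.1611, Millford 7.9180.
Lower quotas: Oakdale 1, Rivermont 4, Pinehurst 0, Claybrook 8, Stonebridge 9, Millford 7 (sum 29, leaving 4 seats).
Remainders in descending order: Oakdale 0.9237, Millford 0.9180, Claybrook 0.7552, Rivermont 0.7079, Pinehurst 0.5341, Stonebridge 0.1611.
The surplus seats go to Oakdale, Millford, Claybrook, Rivermont.

Oakdale=2, Rivermont=5, Pinehurst=0, Claybrook=9, Stonebridge=9, Millford=8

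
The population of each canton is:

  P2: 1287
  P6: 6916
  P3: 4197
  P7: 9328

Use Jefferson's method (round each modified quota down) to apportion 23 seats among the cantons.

P2: 1, P6: 8, P3: 4, P7: 10

Standard divisor 21728/23 ≈ 944.696; standard quotas: P2 1.362, P6 7.321, P3 4.443, P7 9.874.
Rounding down gives 1, 7, 4, 9 = 21 seats, so the divisor must be adjusted.
With modified divisor 860: modified quotas P2 1.497, P6 8.042, P3 4.880, P7 10.847.
Rounding down: P2 1, P6 8, P3 4, P7 10 (total 23).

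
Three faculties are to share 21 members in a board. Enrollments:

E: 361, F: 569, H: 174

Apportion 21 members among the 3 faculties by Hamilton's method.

Standard divisor: 1104 ÷ 21 ≈ 52.571.
Standard quotas: E 6.867, F 10.823, H 3.310.
Lower quotas: E 6, F 10, H 3 (sum 19, leaving 2 seats).
Remainders in descending order: E 0.867, F 0.823, H 0.310.
The surplus seats go to E, F.

E: 7; F: 11; H: 3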